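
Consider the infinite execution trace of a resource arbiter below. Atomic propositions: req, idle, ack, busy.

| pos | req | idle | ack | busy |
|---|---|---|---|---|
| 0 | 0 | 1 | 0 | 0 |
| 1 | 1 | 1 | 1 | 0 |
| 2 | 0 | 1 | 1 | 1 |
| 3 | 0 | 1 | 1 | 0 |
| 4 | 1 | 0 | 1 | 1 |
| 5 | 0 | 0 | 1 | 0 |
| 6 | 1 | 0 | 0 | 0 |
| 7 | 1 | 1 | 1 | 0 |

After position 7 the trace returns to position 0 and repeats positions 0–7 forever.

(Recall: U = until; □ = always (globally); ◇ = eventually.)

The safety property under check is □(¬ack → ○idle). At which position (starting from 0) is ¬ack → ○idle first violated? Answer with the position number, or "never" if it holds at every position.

¬ack → ○idle holds at every position 0..7, and those are all the positions the trace ever visits, so the invariant □(¬ack → ○idle) is never violated.

never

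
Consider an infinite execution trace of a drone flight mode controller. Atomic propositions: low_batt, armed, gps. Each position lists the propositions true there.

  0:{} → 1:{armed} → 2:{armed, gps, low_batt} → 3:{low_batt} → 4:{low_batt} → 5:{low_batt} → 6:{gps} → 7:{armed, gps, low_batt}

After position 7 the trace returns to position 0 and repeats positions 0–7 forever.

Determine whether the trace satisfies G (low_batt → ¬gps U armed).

Violated

low_batt → ¬gps U armed must hold at every position from 0 onward. It fails at position 3, so G (low_batt → ¬gps U armed) is false.
Positions where low_batt holds: 2, 3, 4, 5, 7.
Check ¬gps U armed at each: 2→ok, 3→fails, 4→fails, 5→fails, 7→ok.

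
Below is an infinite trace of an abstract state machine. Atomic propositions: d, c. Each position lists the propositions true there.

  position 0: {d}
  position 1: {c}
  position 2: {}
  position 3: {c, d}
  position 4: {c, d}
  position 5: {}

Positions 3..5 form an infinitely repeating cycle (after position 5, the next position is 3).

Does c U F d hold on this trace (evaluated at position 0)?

Walking from position 0: F d first holds at position 0, and c holds at every earlier position along the way, so c U F d holds.

Holds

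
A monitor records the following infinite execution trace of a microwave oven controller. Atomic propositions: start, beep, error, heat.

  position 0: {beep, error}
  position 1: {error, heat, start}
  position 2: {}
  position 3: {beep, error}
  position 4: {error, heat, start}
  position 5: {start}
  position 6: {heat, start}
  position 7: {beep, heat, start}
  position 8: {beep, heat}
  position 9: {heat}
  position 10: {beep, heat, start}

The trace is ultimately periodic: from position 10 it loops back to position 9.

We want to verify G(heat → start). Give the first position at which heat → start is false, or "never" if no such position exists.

8

Check heat → start at each position in order: 0 ✓, 1 ✓, 2 ✓, 3 ✓, 4 ✓, 5 ✓, 6 ✓, 7 ✓.
At position 8 the labels are {beep, heat}, so heat → start is false there. This is the first violation.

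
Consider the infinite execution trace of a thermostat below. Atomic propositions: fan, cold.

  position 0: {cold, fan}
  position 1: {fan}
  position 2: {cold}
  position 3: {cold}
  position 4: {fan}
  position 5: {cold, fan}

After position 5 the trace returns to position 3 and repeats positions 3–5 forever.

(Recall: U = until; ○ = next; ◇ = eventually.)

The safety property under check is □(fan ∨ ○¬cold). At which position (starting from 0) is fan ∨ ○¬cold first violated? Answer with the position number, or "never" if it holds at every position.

Check fan ∨ ○¬cold at each position in order: 0 ✓, 1 ✓.
At position 2 the labels are {cold} and the next position 3 has {cold}, so fan ∨ ○¬cold is false there. This is the first violation.

2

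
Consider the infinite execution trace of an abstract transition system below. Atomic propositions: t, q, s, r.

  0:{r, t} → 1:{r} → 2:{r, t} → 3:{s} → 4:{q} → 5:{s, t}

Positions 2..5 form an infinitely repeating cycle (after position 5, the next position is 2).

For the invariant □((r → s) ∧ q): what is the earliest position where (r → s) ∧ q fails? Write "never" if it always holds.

At position 0 the labels are {r, t}, so (r → s) ∧ q is false there. This is the first violation.

0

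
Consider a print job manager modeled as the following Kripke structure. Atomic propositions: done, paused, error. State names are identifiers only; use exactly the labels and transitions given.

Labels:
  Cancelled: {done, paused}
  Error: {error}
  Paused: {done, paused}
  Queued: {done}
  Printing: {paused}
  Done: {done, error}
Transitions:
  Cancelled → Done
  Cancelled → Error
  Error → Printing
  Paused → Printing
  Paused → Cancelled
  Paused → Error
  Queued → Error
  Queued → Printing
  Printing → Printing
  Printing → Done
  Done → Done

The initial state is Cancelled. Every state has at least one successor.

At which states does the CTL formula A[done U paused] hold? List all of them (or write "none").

{Cancelled, Paused, Printing}

States satisfying done: {Cancelled, Paused, Queued, Done}.
States satisfying paused: {Cancelled, Paused, Printing}.
States satisfying A[done U paused]: {Cancelled, Paused, Printing}.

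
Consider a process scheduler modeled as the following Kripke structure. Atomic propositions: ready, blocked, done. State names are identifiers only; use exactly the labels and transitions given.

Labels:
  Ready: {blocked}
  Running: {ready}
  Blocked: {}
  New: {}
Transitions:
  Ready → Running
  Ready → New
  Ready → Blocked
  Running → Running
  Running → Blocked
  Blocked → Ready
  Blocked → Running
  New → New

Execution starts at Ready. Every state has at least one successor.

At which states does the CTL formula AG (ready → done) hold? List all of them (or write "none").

{New}

States satisfying ready → done: {Ready, Blocked, New}.
States satisfying AG (ready → done): {New}.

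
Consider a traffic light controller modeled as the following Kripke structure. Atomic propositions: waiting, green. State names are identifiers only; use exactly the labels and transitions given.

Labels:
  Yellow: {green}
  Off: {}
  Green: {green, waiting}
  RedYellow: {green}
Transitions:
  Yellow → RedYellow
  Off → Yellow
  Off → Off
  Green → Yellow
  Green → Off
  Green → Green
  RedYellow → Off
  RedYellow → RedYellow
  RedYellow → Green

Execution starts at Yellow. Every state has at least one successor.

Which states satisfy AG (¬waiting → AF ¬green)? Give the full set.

none

States satisfying ¬waiting → AF ¬green: {Off, Green}.
States satisfying AG (¬waiting → AF ¬green): ∅.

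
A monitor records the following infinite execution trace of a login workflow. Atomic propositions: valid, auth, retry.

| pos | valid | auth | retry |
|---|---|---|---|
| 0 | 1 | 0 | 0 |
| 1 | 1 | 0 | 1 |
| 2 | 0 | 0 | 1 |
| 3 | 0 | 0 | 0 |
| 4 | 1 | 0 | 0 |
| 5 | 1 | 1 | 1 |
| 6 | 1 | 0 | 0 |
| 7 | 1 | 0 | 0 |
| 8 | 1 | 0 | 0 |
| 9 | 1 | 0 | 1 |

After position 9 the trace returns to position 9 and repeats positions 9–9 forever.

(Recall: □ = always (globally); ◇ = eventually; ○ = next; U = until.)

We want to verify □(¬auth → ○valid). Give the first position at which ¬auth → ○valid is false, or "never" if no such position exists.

1

Check ¬auth → ○valid at each position in order: 0 ✓.
At position 1 the labels are {retry, valid} and the next position 2 has {retry}, so ¬auth → ○valid is false there. This is the first violation.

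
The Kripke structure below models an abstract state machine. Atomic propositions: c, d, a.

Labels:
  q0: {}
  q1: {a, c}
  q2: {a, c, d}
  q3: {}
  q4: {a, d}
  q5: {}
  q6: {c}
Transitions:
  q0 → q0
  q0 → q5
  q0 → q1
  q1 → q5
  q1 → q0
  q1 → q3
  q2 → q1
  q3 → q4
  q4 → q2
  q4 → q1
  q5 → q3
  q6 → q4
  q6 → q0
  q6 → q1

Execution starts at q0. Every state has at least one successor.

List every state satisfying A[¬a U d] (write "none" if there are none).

States satisfying ¬a: {q0, q3, q5, q6}.
States satisfying d: {q2, q4}.
States satisfying A[¬a U d]: {q2, q3, q4, q5}.

{q2, q3, q4, q5}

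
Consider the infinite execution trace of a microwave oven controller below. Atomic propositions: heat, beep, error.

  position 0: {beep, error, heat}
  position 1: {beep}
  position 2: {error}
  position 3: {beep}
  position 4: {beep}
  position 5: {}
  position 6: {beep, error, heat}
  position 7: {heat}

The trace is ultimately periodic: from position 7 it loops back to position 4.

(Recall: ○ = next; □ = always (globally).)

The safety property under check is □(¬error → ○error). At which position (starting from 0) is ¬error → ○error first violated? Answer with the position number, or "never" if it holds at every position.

Check ¬error → ○error at each position in order: 0 ✓, 1 ✓, 2 ✓.
At position 3 the labels are {beep} and the next position 4 has {beep}, so ¬error → ○error is false there. This is the first violation.

3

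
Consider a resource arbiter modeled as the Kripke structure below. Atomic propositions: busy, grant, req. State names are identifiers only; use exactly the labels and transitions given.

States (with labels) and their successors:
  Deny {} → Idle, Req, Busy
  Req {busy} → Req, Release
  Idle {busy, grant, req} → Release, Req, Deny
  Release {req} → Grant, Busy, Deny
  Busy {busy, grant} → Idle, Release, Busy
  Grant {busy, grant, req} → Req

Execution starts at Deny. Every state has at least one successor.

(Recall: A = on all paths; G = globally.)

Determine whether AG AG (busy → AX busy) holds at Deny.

States satisfying AG (busy → AX busy): ∅.
States satisfying AG AG (busy → AX busy): ∅.
Busy is reachable from Deny and violates AG (busy → AX busy), so AG fails at Deny.
Deny ∉ Sat(AG AG (busy → AX busy)).

Does not hold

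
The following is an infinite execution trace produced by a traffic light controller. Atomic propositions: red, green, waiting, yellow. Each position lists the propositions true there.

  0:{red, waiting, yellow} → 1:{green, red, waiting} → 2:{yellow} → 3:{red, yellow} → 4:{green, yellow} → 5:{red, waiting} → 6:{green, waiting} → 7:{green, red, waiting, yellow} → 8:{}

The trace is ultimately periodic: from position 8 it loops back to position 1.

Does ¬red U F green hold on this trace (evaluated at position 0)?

Walking from position 0: F green first holds at position 0, and ¬red holds at every earlier position along the way, so ¬red U F green holds.

Holds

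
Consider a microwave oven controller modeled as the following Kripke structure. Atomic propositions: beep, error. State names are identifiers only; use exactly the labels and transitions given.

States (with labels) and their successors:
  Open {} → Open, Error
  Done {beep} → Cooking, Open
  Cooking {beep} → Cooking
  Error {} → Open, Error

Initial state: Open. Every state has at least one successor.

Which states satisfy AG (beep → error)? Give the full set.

{Open, Error}

States satisfying beep → error: {Open, Error}.
States satisfying AG (beep → error): {Open, Error}.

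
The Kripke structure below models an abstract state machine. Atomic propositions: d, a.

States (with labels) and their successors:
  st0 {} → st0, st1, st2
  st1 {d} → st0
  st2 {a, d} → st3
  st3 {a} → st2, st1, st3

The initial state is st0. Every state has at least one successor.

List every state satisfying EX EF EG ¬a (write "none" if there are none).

States satisfying EF EG ¬a: {st0, st1, st2, st3}.
States satisfying EX EF EG ¬a: {st0, st1, st2, st3}.

{st0, st1, st2, st3}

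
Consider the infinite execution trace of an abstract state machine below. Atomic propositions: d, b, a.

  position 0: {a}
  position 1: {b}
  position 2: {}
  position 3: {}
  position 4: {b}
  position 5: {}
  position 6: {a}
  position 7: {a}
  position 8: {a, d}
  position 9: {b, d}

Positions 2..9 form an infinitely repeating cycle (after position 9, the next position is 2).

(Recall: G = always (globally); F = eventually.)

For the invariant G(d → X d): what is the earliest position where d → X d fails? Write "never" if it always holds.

Check d → X d at each position in order: 0 ✓, 1 ✓, 2 ✓, 3 ✓, 4 ✓, 5 ✓, 6 ✓, 7 ✓, 8 ✓.
At position 9 the labels are {b, d} and the next position 2 has {}, so d → X d is false there. This is the first violation.

9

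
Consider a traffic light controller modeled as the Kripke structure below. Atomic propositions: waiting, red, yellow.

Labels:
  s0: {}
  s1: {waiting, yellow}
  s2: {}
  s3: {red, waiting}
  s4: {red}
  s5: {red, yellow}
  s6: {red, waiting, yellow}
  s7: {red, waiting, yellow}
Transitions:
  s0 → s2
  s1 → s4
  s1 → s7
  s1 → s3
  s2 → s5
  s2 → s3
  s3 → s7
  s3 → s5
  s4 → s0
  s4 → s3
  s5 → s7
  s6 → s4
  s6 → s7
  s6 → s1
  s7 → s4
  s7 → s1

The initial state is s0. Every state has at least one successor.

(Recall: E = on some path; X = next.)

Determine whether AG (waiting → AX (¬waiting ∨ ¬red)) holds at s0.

Violated

States satisfying waiting → AX (¬waiting ∨ ¬red): {s0, s2, s4, s5, s7}.
States satisfying AG (waiting → AX (¬waiting ∨ ¬red)): ∅.
s1 is reachable from s0 and violates waiting → AX (¬waiting ∨ ¬red), so AG fails at s0.
s0 ∉ Sat(AG (waiting → AX (¬waiting ∨ ¬red))).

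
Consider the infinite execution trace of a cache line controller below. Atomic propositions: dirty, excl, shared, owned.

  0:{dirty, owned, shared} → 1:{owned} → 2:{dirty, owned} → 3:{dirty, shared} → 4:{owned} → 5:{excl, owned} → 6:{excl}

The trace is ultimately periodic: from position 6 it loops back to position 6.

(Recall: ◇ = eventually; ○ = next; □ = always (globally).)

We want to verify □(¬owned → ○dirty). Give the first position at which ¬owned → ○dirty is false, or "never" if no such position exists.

Check ¬owned → ○dirty at each position in order: 0 ✓, 1 ✓, 2 ✓.
At position 3 the labels are {dirty, shared} and the next position 4 has {owned}, so ¬owned → ○dirty is false there. This is the first violation.

3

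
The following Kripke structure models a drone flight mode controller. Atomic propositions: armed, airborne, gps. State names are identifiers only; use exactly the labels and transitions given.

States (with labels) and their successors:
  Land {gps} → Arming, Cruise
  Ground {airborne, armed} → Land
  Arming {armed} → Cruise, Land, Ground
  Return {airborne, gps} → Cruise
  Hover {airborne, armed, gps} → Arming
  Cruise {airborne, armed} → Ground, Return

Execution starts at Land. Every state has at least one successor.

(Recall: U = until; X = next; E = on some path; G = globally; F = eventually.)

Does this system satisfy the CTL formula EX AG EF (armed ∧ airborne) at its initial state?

States satisfying AG EF (armed ∧ airborne): {Land, Ground, Arming, Return, Hover, Cruise}.
States satisfying EX AG EF (armed ∧ airborne): {Land, Ground, Arming, Return, Hover, Cruise}.
Land ∈ Sat(EX AG EF (armed ∧ airborne)).

Yes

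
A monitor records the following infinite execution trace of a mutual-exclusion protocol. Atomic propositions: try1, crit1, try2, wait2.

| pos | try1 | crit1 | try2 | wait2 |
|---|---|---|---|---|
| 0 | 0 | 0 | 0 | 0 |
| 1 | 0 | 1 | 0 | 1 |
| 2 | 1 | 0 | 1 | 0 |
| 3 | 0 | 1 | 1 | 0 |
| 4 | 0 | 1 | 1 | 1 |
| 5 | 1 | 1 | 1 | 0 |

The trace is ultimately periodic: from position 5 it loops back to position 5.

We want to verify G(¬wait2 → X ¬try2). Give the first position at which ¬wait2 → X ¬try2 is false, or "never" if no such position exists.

2

Check ¬wait2 → X ¬try2 at each position in order: 0 ✓, 1 ✓.
At position 2 the labels are {try1, try2} and the next position 3 has {crit1, try2}, so ¬wait2 → X ¬try2 is false there. This is the first violation.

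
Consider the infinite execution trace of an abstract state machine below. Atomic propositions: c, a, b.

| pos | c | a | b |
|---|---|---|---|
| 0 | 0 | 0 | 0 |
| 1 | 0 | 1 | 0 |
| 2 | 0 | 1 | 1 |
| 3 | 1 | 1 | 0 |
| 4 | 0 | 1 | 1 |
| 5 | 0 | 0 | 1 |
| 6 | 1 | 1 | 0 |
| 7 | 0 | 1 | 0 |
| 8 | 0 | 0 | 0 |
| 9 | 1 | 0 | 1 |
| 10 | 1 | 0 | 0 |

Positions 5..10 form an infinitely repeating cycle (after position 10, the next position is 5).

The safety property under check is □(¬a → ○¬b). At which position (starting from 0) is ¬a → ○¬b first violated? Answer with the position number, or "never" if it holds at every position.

Check ¬a → ○¬b at each position in order: 0 ✓, 1 ✓, 2 ✓, 3 ✓, 4 ✓, 5 ✓, 6 ✓, 7 ✓.
At position 8 the labels are {} and the next position 9 has {b, c}, so ¬a → ○¬b is false there. This is the first violation.

8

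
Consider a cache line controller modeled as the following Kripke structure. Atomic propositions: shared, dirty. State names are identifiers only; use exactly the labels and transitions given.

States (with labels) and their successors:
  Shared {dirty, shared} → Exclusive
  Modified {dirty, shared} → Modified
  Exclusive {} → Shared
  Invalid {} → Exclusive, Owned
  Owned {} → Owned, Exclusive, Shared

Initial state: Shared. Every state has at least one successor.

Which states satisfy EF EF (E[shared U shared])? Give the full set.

{Shared, Modified, Exclusive, Invalid, Owned}

States satisfying EF (E[shared U shared]): {Shared, Modified, Exclusive, Invalid, Owned}.
States satisfying EF EF (E[shared U shared]): {Shared, Modified, Exclusive, Invalid, Owned}.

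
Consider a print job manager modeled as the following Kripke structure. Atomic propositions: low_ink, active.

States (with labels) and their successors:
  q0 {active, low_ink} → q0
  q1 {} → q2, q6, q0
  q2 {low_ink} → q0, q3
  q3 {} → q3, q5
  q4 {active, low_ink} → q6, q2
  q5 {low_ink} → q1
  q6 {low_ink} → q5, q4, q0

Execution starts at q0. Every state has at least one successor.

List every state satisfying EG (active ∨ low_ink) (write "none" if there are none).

States satisfying active ∨ low_ink: {q0, q2, q4, q5, q6}.
States satisfying EG (active ∨ low_ink): {q0, q2, q4, q6}.

{q0, q2, q4, q6}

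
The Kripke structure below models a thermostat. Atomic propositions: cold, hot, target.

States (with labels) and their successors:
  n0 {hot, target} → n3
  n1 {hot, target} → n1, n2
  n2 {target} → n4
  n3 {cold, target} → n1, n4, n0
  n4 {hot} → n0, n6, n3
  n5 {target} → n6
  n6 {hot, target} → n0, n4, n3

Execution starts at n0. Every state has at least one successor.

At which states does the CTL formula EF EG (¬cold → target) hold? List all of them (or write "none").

States satisfying EG (¬cold → target): {n0, n1, n3, n5, n6}.
States satisfying EF EG (¬cold → target): {n0, n1, n2, n3, n4, n5, n6}.

{n0, n1, n2, n3, n4, n5, n6}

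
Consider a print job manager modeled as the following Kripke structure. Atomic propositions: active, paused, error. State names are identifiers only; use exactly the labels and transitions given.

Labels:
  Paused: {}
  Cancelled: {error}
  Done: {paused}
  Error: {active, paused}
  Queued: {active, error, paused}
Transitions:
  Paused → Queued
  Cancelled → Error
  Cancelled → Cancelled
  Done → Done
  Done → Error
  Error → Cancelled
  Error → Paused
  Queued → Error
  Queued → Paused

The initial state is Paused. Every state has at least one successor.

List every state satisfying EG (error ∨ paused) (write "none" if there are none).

{Cancelled, Done, Error, Queued}

States satisfying error ∨ paused: {Cancelled, Done, Error, Queued}.
States satisfying EG (error ∨ paused): {Cancelled, Done, Error, Queued}.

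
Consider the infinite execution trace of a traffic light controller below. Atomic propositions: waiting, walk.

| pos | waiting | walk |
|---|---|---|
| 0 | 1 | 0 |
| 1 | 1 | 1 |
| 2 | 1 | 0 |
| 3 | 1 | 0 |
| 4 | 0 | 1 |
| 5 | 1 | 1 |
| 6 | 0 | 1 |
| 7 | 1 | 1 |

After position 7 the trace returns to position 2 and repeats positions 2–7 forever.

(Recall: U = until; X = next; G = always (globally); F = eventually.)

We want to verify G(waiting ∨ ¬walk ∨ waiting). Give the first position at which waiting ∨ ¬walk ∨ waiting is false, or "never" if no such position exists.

Check waiting ∨ ¬walk ∨ waiting at each position in order: 0 ✓, 1 ✓, 2 ✓, 3 ✓.
At position 4 the labels are {walk}, so waiting ∨ ¬walk ∨ waiting is false there. This is the first violation.

4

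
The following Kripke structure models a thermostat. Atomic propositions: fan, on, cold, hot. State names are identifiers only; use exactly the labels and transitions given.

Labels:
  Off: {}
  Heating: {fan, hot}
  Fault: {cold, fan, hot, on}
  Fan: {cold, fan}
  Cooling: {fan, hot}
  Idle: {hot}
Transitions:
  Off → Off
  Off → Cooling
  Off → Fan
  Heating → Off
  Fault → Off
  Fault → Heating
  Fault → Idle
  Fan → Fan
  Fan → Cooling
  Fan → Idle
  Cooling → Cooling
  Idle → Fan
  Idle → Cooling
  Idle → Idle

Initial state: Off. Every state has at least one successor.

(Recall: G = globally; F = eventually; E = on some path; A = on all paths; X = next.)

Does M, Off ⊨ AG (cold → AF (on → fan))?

States satisfying cold → AF (on → fan): {Off, Heating, Fault, Fan, Cooling, Idle}.
States satisfying AG (cold → AF (on → fan)): {Off, Heating, Fault, Fan, Cooling, Idle}.
Every state reachable from Off satisfies cold → AF (on → fan).
Off ∈ Sat(AG (cold → AF (on → fan))).

Yes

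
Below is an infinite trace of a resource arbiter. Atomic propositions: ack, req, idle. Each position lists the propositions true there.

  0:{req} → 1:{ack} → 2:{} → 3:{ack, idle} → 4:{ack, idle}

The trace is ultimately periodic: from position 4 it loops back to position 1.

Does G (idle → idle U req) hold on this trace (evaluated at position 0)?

idle → idle U req must hold at every position from 0 onward. It fails at position 3, so G (idle → idle U req) is false.
Positions where idle holds: 3, 4.
Check idle U req at each: 3→fails, 4→fails.

No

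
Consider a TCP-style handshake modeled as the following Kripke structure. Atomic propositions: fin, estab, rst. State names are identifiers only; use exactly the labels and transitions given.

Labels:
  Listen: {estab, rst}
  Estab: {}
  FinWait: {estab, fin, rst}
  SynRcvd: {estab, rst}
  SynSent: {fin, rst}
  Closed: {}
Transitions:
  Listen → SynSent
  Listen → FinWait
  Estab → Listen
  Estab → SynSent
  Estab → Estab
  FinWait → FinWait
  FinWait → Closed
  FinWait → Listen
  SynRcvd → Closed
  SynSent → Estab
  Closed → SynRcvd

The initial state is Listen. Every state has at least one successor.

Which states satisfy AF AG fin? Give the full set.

States satisfying AG fin: ∅.
States satisfying AF AG fin: ∅.

none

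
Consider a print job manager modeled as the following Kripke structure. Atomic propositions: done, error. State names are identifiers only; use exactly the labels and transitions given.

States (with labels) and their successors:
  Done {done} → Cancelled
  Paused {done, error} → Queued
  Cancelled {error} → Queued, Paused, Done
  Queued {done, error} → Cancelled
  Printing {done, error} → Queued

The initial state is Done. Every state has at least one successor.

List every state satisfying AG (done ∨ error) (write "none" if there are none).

States satisfying done ∨ error: {Done, Paused, Cancelled, Queued, Printing}.
States satisfying AG (done ∨ error): {Done, Paused, Cancelled, Queued, Printing}.

{Done, Paused, Cancelled, Queued, Printing}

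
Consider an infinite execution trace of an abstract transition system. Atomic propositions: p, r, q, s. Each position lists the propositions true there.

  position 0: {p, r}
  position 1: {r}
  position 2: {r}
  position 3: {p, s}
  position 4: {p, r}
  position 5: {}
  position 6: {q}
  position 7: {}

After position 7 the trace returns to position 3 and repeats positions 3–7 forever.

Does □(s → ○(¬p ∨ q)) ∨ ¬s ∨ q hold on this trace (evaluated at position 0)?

s → ○(¬p ∨ q) must hold at every position from 0 onward. It fails at position 3, so □(s → ○(¬p ∨ q)) is false.
Positions where s holds: 3.
Check ○(¬p ∨ q) at each: 3→fails.
At position 0: □(s → ○(¬p ∨ q)) is false; ¬s ∨ q is true; so □(s → ○(¬p ∨ q)) ∨ ¬s ∨ q is true.

Yes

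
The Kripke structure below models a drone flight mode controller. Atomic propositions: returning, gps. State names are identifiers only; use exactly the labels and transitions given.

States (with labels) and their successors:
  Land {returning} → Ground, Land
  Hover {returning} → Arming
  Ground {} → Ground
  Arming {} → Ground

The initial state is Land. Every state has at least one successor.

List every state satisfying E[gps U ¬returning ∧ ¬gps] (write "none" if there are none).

States satisfying gps: ∅.
States satisfying ¬returning ∧ ¬gps: {Ground, Arming}.
States satisfying E[gps U ¬returning ∧ ¬gps]: {Ground, Arming}.

{Ground, Arming}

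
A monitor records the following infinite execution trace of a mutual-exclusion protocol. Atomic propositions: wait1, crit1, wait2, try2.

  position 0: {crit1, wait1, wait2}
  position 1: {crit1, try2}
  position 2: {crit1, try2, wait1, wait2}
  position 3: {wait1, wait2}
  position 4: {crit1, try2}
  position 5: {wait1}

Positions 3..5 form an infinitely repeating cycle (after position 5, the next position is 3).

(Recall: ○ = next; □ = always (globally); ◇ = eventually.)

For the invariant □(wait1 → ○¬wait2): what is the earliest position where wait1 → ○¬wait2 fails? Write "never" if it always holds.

Check wait1 → ○¬wait2 at each position in order: 0 ✓, 1 ✓.
At position 2 the labels are {crit1, try2, wait1, wait2} and the next position 3 has {wait1, wait2}, so wait1 → ○¬wait2 is false there. This is the first violation.

2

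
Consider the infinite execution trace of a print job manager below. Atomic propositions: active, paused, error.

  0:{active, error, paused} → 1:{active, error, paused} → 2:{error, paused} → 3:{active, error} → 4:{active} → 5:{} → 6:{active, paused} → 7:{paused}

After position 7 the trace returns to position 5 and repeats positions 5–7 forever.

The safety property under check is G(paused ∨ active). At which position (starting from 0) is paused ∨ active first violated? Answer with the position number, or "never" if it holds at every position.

Check paused ∨ active at each position in order: 0 ✓, 1 ✓, 2 ✓, 3 ✓, 4 ✓.
At position 5 the labels are {}, so paused ∨ active is false there. This is the first violation.

5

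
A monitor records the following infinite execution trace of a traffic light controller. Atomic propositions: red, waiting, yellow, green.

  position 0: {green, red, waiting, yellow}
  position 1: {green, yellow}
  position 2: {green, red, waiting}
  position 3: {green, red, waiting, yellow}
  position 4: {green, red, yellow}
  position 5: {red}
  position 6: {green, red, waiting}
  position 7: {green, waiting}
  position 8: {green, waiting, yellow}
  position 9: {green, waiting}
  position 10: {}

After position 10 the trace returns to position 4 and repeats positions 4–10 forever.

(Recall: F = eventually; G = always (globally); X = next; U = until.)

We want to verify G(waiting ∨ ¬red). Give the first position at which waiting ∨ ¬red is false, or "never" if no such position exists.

4

Check waiting ∨ ¬red at each position in order: 0 ✓, 1 ✓, 2 ✓, 3 ✓.
At position 4 the labels are {green, red, yellow}, so waiting ∨ ¬red is false there. This is the first violation.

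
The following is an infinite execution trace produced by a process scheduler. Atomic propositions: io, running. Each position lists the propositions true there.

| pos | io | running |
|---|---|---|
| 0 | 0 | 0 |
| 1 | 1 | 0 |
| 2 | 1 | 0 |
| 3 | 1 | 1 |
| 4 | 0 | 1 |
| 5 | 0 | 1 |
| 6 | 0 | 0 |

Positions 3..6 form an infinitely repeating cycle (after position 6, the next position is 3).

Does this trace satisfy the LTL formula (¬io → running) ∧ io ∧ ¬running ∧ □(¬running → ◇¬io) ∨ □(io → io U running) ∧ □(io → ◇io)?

At position 0: (¬io → running) ∧ io ∧ ¬running ∧ □(¬running → ◇¬io) is false; □(io → io U running) ∧ □(io → ◇io) is true; so (¬io → running) ∧ io ∧ ¬running ∧ □(¬running → ◇¬io) ∨ □(io → io U running) ∧ □(io → ◇io) is true.

Yes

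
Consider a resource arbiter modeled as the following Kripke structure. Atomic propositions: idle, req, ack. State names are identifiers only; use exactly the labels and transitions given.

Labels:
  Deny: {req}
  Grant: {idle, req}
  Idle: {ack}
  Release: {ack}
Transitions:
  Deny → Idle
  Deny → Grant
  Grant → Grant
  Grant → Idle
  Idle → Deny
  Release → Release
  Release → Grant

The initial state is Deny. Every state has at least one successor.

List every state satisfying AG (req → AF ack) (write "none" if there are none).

none

States satisfying req → AF ack: {Idle, Release}.
States satisfying AG (req → AF ack): ∅.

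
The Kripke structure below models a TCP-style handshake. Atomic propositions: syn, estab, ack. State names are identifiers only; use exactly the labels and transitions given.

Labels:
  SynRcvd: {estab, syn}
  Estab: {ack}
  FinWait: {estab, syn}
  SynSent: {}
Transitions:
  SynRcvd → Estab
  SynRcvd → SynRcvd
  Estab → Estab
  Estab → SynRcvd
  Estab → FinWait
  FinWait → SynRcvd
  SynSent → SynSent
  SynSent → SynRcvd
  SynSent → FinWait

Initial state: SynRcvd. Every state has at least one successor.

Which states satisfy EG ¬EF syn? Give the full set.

none

States satisfying ¬EF syn: ∅.
States satisfying EG ¬EF syn: ∅.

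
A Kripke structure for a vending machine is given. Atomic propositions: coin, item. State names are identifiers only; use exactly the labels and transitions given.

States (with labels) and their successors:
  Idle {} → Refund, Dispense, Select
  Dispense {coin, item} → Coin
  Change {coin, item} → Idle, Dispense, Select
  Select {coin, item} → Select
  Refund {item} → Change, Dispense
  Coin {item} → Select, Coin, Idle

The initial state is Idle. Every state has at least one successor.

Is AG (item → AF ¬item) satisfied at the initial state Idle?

States satisfying item → AF ¬item: {Idle}.
States satisfying AG (item → AF ¬item): ∅.
Change is reachable from Idle and violates item → AF ¬item, so AG fails at Idle.
Idle ∉ Sat(AG (item → AF ¬item)).

No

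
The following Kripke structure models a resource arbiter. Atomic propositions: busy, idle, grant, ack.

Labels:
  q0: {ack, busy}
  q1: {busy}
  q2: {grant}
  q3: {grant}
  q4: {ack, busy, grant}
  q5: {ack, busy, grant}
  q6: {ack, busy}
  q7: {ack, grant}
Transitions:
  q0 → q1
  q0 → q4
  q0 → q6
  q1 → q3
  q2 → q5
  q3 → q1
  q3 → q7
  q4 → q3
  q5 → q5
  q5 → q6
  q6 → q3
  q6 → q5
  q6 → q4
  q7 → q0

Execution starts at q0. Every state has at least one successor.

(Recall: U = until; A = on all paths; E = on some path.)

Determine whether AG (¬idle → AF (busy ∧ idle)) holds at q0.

No

States satisfying ¬idle → AF (busy ∧ idle): ∅.
States satisfying AG (¬idle → AF (busy ∧ idle)): ∅.
q0 is reachable from q0 and violates ¬idle → AF (busy ∧ idle), so AG fails at q0.
q0 ∉ Sat(AG (¬idle → AF (busy ∧ idle))).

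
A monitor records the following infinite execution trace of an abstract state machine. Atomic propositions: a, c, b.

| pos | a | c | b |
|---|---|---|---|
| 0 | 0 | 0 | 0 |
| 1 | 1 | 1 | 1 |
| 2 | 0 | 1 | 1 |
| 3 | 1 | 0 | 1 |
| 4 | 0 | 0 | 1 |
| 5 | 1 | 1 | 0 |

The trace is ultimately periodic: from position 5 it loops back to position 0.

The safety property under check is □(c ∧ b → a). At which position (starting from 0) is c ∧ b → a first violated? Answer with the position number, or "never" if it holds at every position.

2

Check c ∧ b → a at each position in order: 0 ✓, 1 ✓.
At position 2 the labels are {b, c}, so c ∧ b → a is false there. This is the first violation.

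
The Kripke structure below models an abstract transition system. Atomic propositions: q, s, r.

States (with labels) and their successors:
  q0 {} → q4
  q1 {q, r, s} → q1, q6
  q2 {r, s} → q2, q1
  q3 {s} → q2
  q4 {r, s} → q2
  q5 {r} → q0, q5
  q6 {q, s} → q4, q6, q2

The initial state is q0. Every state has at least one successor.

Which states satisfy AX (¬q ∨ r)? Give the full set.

{q0, q2, q3, q4, q5}

States satisfying ¬q ∨ r: {q0, q1, q2, q3, q4, q5}.
States satisfying AX (¬q ∨ r): {q0, q2, q3, q4, q5}.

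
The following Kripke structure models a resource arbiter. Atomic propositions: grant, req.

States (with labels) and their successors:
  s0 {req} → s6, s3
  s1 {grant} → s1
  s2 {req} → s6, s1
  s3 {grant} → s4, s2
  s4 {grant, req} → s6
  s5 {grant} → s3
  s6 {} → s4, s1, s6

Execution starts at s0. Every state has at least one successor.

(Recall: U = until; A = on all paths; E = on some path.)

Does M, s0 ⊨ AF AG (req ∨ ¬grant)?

No

States satisfying AG (req ∨ ¬grant): ∅.
States satisfying AF AG (req ∨ ¬grant): ∅.
There is a path from s0 along which AG (req ∨ ¬grant) never holds.
s0 ∉ Sat(AF AG (req ∨ ¬grant)).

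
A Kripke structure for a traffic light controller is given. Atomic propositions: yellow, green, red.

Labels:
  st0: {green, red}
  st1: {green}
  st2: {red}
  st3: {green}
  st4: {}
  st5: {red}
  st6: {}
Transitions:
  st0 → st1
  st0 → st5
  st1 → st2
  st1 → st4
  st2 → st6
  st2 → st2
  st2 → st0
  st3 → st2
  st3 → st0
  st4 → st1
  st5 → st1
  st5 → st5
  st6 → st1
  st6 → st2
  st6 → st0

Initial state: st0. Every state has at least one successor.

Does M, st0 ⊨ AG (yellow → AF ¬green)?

Satisfied

States satisfying yellow → AF ¬green: {st0, st1, st2, st3, st4, st5, st6}.
States satisfying AG (yellow → AF ¬green): {st0, st1, st2, st3, st4, st5, st6}.
Every state reachable from st0 satisfies yellow → AF ¬green.
st0 ∈ Sat(AG (yellow → AF ¬green)).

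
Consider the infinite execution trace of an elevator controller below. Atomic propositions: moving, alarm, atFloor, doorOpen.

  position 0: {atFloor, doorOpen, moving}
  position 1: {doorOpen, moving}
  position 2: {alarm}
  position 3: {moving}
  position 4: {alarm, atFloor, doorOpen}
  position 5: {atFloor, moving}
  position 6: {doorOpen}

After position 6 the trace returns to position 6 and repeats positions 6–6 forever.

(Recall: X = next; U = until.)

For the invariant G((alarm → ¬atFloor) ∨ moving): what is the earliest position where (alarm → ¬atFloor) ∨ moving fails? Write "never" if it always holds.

Check (alarm → ¬atFloor) ∨ moving at each position in order: 0 ✓, 1 ✓, 2 ✓, 3 ✓.
At position 4 the labels are {alarm, atFloor, doorOpen}, so (alarm → ¬atFloor) ∨ moving is false there. This is the first violation.

4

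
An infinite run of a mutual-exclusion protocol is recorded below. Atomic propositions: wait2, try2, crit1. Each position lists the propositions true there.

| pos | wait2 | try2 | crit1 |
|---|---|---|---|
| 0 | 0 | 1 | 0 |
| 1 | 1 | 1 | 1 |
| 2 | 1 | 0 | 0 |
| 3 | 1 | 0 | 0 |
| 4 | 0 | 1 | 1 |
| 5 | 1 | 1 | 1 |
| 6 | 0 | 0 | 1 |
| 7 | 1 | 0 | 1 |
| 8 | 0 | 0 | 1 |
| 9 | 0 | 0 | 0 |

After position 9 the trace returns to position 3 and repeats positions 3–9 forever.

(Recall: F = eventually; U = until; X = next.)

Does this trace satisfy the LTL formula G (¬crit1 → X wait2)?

¬crit1 → X wait2 must hold at every position from 0 onward. It fails at position 3, so G (¬crit1 → X wait2) is false.
Positions where ¬crit1 holds: 0, 2, 3, 9.
Check X wait2 at each: 0→ok, 2→ok, 3→fails, 9→ok.

Violated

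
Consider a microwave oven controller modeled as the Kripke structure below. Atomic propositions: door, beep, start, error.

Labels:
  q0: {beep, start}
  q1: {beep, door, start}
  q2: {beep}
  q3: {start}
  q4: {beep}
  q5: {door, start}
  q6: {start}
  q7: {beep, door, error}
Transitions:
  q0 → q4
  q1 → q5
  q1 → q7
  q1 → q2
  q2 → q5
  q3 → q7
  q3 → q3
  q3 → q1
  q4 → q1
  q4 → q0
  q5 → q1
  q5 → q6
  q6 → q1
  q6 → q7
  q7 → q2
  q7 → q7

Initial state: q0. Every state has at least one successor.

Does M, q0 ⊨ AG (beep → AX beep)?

No

States satisfying beep → AX beep: {q0, q3, q4, q5, q6, q7}.
States satisfying AG (beep → AX beep): ∅.
q1 is reachable from q0 and violates beep → AX beep, so AG fails at q0.
q0 ∉ Sat(AG (beep → AX beep)).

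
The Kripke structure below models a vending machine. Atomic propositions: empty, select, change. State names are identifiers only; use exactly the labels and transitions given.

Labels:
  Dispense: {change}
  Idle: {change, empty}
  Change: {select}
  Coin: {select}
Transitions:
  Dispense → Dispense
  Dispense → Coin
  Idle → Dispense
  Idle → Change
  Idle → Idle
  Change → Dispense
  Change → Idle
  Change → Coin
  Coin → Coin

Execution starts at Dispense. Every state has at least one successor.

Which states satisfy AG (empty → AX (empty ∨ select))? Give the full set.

{Dispense, Coin}

States satisfying empty → AX (empty ∨ select): {Dispense, Change, Coin}.
States satisfying AG (empty → AX (empty ∨ select)): {Dispense, Coin}.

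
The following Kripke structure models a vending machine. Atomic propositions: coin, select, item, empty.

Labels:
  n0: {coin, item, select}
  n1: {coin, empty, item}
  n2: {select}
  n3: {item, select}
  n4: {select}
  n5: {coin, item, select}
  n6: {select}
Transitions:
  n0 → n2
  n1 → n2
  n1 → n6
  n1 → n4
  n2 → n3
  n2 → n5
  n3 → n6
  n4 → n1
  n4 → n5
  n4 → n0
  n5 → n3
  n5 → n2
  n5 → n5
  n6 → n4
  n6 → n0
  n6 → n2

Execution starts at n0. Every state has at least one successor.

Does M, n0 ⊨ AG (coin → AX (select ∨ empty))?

States satisfying coin → AX (select ∨ empty): {n0, n1, n2, n3, n4, n5, n6}.
States satisfying AG (coin → AX (select ∨ empty)): {n0, n1, n2, n3, n4, n5, n6}.
Every state reachable from n0 satisfies coin → AX (select ∨ empty).
n0 ∈ Sat(AG (coin → AX (select ∨ empty))).

Satisfied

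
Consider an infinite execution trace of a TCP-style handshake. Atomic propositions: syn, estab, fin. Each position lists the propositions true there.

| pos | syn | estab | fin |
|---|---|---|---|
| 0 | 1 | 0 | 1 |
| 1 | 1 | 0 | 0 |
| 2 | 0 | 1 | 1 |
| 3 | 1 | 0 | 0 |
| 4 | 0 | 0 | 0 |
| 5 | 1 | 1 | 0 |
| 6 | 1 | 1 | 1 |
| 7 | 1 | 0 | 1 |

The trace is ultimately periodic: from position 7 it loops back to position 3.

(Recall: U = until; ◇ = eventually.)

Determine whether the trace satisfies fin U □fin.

Walking from position 0: at position 1, □fin has not yet held and fin fails, so fin U □fin is false.

Does not hold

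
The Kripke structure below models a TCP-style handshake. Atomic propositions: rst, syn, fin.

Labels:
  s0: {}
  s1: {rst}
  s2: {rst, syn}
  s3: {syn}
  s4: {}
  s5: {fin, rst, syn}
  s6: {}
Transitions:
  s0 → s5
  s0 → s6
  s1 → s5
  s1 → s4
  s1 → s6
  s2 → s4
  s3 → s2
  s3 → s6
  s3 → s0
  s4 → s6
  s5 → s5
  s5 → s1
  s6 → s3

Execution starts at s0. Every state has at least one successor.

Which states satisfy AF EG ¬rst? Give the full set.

{s0, s2, s3, s4, s6}

States satisfying EG ¬rst: {s0, s3, s4, s6}.
States satisfying AF EG ¬rst: {s0, s2, s3, s4, s6}.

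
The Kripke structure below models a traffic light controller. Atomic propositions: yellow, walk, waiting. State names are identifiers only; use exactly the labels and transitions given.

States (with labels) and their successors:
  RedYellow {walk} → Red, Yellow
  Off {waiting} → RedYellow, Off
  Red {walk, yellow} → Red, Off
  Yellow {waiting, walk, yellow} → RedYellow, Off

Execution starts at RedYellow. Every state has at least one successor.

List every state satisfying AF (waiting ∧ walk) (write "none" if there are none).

{Yellow}

States satisfying waiting ∧ walk: {Yellow}.
States satisfying AF (waiting ∧ walk): {Yellow}.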